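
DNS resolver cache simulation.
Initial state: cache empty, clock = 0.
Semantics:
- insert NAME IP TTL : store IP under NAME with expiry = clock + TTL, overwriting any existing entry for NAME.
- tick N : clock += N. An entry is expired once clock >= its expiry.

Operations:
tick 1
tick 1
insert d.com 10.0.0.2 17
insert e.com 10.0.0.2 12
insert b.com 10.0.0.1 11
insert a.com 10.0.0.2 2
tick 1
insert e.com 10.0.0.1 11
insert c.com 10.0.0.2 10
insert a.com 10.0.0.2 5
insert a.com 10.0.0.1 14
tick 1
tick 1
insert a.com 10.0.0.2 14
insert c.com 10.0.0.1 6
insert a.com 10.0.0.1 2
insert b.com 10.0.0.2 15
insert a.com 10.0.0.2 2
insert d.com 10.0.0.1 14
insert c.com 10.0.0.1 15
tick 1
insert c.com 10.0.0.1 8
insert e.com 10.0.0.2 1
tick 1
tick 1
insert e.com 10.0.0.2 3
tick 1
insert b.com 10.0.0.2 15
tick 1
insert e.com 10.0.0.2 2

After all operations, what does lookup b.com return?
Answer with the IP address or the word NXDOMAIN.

Answer: 10.0.0.2

Derivation:
Op 1: tick 1 -> clock=1.
Op 2: tick 1 -> clock=2.
Op 3: insert d.com -> 10.0.0.2 (expiry=2+17=19). clock=2
Op 4: insert e.com -> 10.0.0.2 (expiry=2+12=14). clock=2
Op 5: insert b.com -> 10.0.0.1 (expiry=2+11=13). clock=2
Op 6: insert a.com -> 10.0.0.2 (expiry=2+2=4). clock=2
Op 7: tick 1 -> clock=3.
Op 8: insert e.com -> 10.0.0.1 (expiry=3+11=14). clock=3
Op 9: insert c.com -> 10.0.0.2 (expiry=3+10=13). clock=3
Op 10: insert a.com -> 10.0.0.2 (expiry=3+5=8). clock=3
Op 11: insert a.com -> 10.0.0.1 (expiry=3+14=17). clock=3
Op 12: tick 1 -> clock=4.
Op 13: tick 1 -> clock=5.
Op 14: insert a.com -> 10.0.0.2 (expiry=5+14=19). clock=5
Op 15: insert c.com -> 10.0.0.1 (expiry=5+6=11). clock=5
Op 16: insert a.com -> 10.0.0.1 (expiry=5+2=7). clock=5
Op 17: insert b.com -> 10.0.0.2 (expiry=5+15=20). clock=5
Op 18: insert a.com -> 10.0.0.2 (expiry=5+2=7). clock=5
Op 19: insert d.com -> 10.0.0.1 (expiry=5+14=19). clock=5
Op 20: insert c.com -> 10.0.0.1 (expiry=5+15=20). clock=5
Op 21: tick 1 -> clock=6.
Op 22: insert c.com -> 10.0.0.1 (expiry=6+8=14). clock=6
Op 23: insert e.com -> 10.0.0.2 (expiry=6+1=7). clock=6
Op 24: tick 1 -> clock=7. purged={a.com,e.com}
Op 25: tick 1 -> clock=8.
Op 26: insert e.com -> 10.0.0.2 (expiry=8+3=11). clock=8
Op 27: tick 1 -> clock=9.
Op 28: insert b.com -> 10.0.0.2 (expiry=9+15=24). clock=9
Op 29: tick 1 -> clock=10.
Op 30: insert e.com -> 10.0.0.2 (expiry=10+2=12). clock=10
lookup b.com: present, ip=10.0.0.2 expiry=24 > clock=10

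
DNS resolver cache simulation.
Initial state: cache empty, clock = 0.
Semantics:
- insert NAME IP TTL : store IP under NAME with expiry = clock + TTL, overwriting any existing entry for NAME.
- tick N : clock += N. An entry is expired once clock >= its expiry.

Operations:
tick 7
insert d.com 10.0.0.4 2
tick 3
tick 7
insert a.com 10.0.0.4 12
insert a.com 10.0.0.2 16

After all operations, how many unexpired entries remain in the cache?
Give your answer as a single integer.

Answer: 1

Derivation:
Op 1: tick 7 -> clock=7.
Op 2: insert d.com -> 10.0.0.4 (expiry=7+2=9). clock=7
Op 3: tick 3 -> clock=10. purged={d.com}
Op 4: tick 7 -> clock=17.
Op 5: insert a.com -> 10.0.0.4 (expiry=17+12=29). clock=17
Op 6: insert a.com -> 10.0.0.2 (expiry=17+16=33). clock=17
Final cache (unexpired): {a.com} -> size=1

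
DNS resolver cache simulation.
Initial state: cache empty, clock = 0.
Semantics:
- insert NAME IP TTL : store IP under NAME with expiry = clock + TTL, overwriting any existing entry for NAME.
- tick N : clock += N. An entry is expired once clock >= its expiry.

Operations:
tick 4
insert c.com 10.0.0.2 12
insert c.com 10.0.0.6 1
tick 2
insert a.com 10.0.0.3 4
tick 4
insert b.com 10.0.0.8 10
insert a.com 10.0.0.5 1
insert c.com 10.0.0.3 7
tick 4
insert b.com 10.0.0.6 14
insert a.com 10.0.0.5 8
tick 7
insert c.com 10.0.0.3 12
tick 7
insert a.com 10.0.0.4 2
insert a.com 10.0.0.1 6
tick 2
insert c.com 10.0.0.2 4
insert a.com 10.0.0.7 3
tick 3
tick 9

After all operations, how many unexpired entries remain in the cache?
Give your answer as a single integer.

Op 1: tick 4 -> clock=4.
Op 2: insert c.com -> 10.0.0.2 (expiry=4+12=16). clock=4
Op 3: insert c.com -> 10.0.0.6 (expiry=4+1=5). clock=4
Op 4: tick 2 -> clock=6. purged={c.com}
Op 5: insert a.com -> 10.0.0.3 (expiry=6+4=10). clock=6
Op 6: tick 4 -> clock=10. purged={a.com}
Op 7: insert b.com -> 10.0.0.8 (expiry=10+10=20). clock=10
Op 8: insert a.com -> 10.0.0.5 (expiry=10+1=11). clock=10
Op 9: insert c.com -> 10.0.0.3 (expiry=10+7=17). clock=10
Op 10: tick 4 -> clock=14. purged={a.com}
Op 11: insert b.com -> 10.0.0.6 (expiry=14+14=28). clock=14
Op 12: insert a.com -> 10.0.0.5 (expiry=14+8=22). clock=14
Op 13: tick 7 -> clock=21. purged={c.com}
Op 14: insert c.com -> 10.0.0.3 (expiry=21+12=33). clock=21
Op 15: tick 7 -> clock=28. purged={a.com,b.com}
Op 16: insert a.com -> 10.0.0.4 (expiry=28+2=30). clock=28
Op 17: insert a.com -> 10.0.0.1 (expiry=28+6=34). clock=28
Op 18: tick 2 -> clock=30.
Op 19: insert c.com -> 10.0.0.2 (expiry=30+4=34). clock=30
Op 20: insert a.com -> 10.0.0.7 (expiry=30+3=33). clock=30
Op 21: tick 3 -> clock=33. purged={a.com}
Op 22: tick 9 -> clock=42. purged={c.com}
Final cache (unexpired): {} -> size=0

Answer: 0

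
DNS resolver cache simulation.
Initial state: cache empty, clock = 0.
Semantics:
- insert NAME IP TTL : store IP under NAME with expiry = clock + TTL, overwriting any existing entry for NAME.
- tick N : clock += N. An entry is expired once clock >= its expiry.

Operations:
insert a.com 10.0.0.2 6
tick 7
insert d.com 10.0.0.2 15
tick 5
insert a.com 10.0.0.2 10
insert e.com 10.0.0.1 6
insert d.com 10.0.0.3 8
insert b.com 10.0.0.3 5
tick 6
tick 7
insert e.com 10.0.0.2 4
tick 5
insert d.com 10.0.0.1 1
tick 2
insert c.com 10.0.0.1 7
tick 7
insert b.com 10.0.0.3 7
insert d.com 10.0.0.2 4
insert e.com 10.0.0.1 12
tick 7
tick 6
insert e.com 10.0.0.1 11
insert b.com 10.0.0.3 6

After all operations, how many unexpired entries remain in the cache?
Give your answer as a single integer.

Op 1: insert a.com -> 10.0.0.2 (expiry=0+6=6). clock=0
Op 2: tick 7 -> clock=7. purged={a.com}
Op 3: insert d.com -> 10.0.0.2 (expiry=7+15=22). clock=7
Op 4: tick 5 -> clock=12.
Op 5: insert a.com -> 10.0.0.2 (expiry=12+10=22). clock=12
Op 6: insert e.com -> 10.0.0.1 (expiry=12+6=18). clock=12
Op 7: insert d.com -> 10.0.0.3 (expiry=12+8=20). clock=12
Op 8: insert b.com -> 10.0.0.3 (expiry=12+5=17). clock=12
Op 9: tick 6 -> clock=18. purged={b.com,e.com}
Op 10: tick 7 -> clock=25. purged={a.com,d.com}
Op 11: insert e.com -> 10.0.0.2 (expiry=25+4=29). clock=25
Op 12: tick 5 -> clock=30. purged={e.com}
Op 13: insert d.com -> 10.0.0.1 (expiry=30+1=31). clock=30
Op 14: tick 2 -> clock=32. purged={d.com}
Op 15: insert c.com -> 10.0.0.1 (expiry=32+7=39). clock=32
Op 16: tick 7 -> clock=39. purged={c.com}
Op 17: insert b.com -> 10.0.0.3 (expiry=39+7=46). clock=39
Op 18: insert d.com -> 10.0.0.2 (expiry=39+4=43). clock=39
Op 19: insert e.com -> 10.0.0.1 (expiry=39+12=51). clock=39
Op 20: tick 7 -> clock=46. purged={b.com,d.com}
Op 21: tick 6 -> clock=52. purged={e.com}
Op 22: insert e.com -> 10.0.0.1 (expiry=52+11=63). clock=52
Op 23: insert b.com -> 10.0.0.3 (expiry=52+6=58). clock=52
Final cache (unexpired): {b.com,e.com} -> size=2

Answer: 2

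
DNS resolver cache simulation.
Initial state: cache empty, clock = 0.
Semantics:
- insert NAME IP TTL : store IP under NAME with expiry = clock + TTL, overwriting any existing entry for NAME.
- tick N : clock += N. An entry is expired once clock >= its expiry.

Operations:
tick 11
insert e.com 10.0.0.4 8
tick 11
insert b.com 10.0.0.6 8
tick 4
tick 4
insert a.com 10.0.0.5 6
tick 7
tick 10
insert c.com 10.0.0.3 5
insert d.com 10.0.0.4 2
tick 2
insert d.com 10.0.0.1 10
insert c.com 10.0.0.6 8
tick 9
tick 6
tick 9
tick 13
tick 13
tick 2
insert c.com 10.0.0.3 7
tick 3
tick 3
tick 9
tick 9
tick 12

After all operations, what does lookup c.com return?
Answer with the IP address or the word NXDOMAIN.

Op 1: tick 11 -> clock=11.
Op 2: insert e.com -> 10.0.0.4 (expiry=11+8=19). clock=11
Op 3: tick 11 -> clock=22. purged={e.com}
Op 4: insert b.com -> 10.0.0.6 (expiry=22+8=30). clock=22
Op 5: tick 4 -> clock=26.
Op 6: tick 4 -> clock=30. purged={b.com}
Op 7: insert a.com -> 10.0.0.5 (expiry=30+6=36). clock=30
Op 8: tick 7 -> clock=37. purged={a.com}
Op 9: tick 10 -> clock=47.
Op 10: insert c.com -> 10.0.0.3 (expiry=47+5=52). clock=47
Op 11: insert d.com -> 10.0.0.4 (expiry=47+2=49). clock=47
Op 12: tick 2 -> clock=49. purged={d.com}
Op 13: insert d.com -> 10.0.0.1 (expiry=49+10=59). clock=49
Op 14: insert c.com -> 10.0.0.6 (expiry=49+8=57). clock=49
Op 15: tick 9 -> clock=58. purged={c.com}
Op 16: tick 6 -> clock=64. purged={d.com}
Op 17: tick 9 -> clock=73.
Op 18: tick 13 -> clock=86.
Op 19: tick 13 -> clock=99.
Op 20: tick 2 -> clock=101.
Op 21: insert c.com -> 10.0.0.3 (expiry=101+7=108). clock=101
Op 22: tick 3 -> clock=104.
Op 23: tick 3 -> clock=107.
Op 24: tick 9 -> clock=116. purged={c.com}
Op 25: tick 9 -> clock=125.
Op 26: tick 12 -> clock=137.
lookup c.com: not in cache (expired or never inserted)

Answer: NXDOMAIN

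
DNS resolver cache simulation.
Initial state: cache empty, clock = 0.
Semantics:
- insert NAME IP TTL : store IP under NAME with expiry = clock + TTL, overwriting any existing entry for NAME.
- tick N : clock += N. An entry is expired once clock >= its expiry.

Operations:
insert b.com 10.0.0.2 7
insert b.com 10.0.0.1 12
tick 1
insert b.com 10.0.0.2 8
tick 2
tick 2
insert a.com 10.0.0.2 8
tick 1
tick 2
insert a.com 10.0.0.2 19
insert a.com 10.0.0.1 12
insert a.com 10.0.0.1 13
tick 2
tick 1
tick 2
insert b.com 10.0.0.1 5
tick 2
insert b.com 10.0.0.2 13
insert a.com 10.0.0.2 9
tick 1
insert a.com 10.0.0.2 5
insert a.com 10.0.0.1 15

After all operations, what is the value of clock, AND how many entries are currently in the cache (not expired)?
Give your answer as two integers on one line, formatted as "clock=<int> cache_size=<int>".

Answer: clock=16 cache_size=2

Derivation:
Op 1: insert b.com -> 10.0.0.2 (expiry=0+7=7). clock=0
Op 2: insert b.com -> 10.0.0.1 (expiry=0+12=12). clock=0
Op 3: tick 1 -> clock=1.
Op 4: insert b.com -> 10.0.0.2 (expiry=1+8=9). clock=1
Op 5: tick 2 -> clock=3.
Op 6: tick 2 -> clock=5.
Op 7: insert a.com -> 10.0.0.2 (expiry=5+8=13). clock=5
Op 8: tick 1 -> clock=6.
Op 9: tick 2 -> clock=8.
Op 10: insert a.com -> 10.0.0.2 (expiry=8+19=27). clock=8
Op 11: insert a.com -> 10.0.0.1 (expiry=8+12=20). clock=8
Op 12: insert a.com -> 10.0.0.1 (expiry=8+13=21). clock=8
Op 13: tick 2 -> clock=10. purged={b.com}
Op 14: tick 1 -> clock=11.
Op 15: tick 2 -> clock=13.
Op 16: insert b.com -> 10.0.0.1 (expiry=13+5=18). clock=13
Op 17: tick 2 -> clock=15.
Op 18: insert b.com -> 10.0.0.2 (expiry=15+13=28). clock=15
Op 19: insert a.com -> 10.0.0.2 (expiry=15+9=24). clock=15
Op 20: tick 1 -> clock=16.
Op 21: insert a.com -> 10.0.0.2 (expiry=16+5=21). clock=16
Op 22: insert a.com -> 10.0.0.1 (expiry=16+15=31). clock=16
Final clock = 16
Final cache (unexpired): {a.com,b.com} -> size=2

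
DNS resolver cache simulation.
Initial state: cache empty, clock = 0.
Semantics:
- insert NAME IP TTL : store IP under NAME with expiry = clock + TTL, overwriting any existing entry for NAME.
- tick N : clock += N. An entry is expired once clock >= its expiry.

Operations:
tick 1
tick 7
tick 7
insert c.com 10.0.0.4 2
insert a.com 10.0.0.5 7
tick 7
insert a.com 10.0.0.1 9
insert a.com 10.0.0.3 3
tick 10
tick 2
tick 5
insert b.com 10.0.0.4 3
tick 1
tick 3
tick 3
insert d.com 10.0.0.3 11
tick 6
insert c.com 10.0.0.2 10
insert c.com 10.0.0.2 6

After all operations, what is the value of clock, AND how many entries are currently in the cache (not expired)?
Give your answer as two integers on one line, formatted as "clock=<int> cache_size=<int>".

Op 1: tick 1 -> clock=1.
Op 2: tick 7 -> clock=8.
Op 3: tick 7 -> clock=15.
Op 4: insert c.com -> 10.0.0.4 (expiry=15+2=17). clock=15
Op 5: insert a.com -> 10.0.0.5 (expiry=15+7=22). clock=15
Op 6: tick 7 -> clock=22. purged={a.com,c.com}
Op 7: insert a.com -> 10.0.0.1 (expiry=22+9=31). clock=22
Op 8: insert a.com -> 10.0.0.3 (expiry=22+3=25). clock=22
Op 9: tick 10 -> clock=32. purged={a.com}
Op 10: tick 2 -> clock=34.
Op 11: tick 5 -> clock=39.
Op 12: insert b.com -> 10.0.0.4 (expiry=39+3=42). clock=39
Op 13: tick 1 -> clock=40.
Op 14: tick 3 -> clock=43. purged={b.com}
Op 15: tick 3 -> clock=46.
Op 16: insert d.com -> 10.0.0.3 (expiry=46+11=57). clock=46
Op 17: tick 6 -> clock=52.
Op 18: insert c.com -> 10.0.0.2 (expiry=52+10=62). clock=52
Op 19: insert c.com -> 10.0.0.2 (expiry=52+6=58). clock=52
Final clock = 52
Final cache (unexpired): {c.com,d.com} -> size=2

Answer: clock=52 cache_size=2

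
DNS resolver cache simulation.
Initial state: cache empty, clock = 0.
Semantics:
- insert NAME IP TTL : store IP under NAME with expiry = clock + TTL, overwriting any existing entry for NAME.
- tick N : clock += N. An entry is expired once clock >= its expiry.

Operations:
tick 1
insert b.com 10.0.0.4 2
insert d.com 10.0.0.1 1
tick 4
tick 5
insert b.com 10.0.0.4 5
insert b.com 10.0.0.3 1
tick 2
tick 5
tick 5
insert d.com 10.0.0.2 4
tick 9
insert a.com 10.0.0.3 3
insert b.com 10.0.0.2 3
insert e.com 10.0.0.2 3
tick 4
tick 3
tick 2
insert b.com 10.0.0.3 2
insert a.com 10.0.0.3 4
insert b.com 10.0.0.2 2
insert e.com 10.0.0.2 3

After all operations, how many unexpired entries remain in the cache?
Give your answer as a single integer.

Answer: 3

Derivation:
Op 1: tick 1 -> clock=1.
Op 2: insert b.com -> 10.0.0.4 (expiry=1+2=3). clock=1
Op 3: insert d.com -> 10.0.0.1 (expiry=1+1=2). clock=1
Op 4: tick 4 -> clock=5. purged={b.com,d.com}
Op 5: tick 5 -> clock=10.
Op 6: insert b.com -> 10.0.0.4 (expiry=10+5=15). clock=10
Op 7: insert b.com -> 10.0.0.3 (expiry=10+1=11). clock=10
Op 8: tick 2 -> clock=12. purged={b.com}
Op 9: tick 5 -> clock=17.
Op 10: tick 5 -> clock=22.
Op 11: insert d.com -> 10.0.0.2 (expiry=22+4=26). clock=22
Op 12: tick 9 -> clock=31. purged={d.com}
Op 13: insert a.com -> 10.0.0.3 (expiry=31+3=34). clock=31
Op 14: insert b.com -> 10.0.0.2 (expiry=31+3=34). clock=31
Op 15: insert e.com -> 10.0.0.2 (expiry=31+3=34). clock=31
Op 16: tick 4 -> clock=35. purged={a.com,b.com,e.com}
Op 17: tick 3 -> clock=38.
Op 18: tick 2 -> clock=40.
Op 19: insert b.com -> 10.0.0.3 (expiry=40+2=42). clock=40
Op 20: insert a.com -> 10.0.0.3 (expiry=40+4=44). clock=40
Op 21: insert b.com -> 10.0.0.2 (expiry=40+2=42). clock=40
Op 22: insert e.com -> 10.0.0.2 (expiry=40+3=43). clock=40
Final cache (unexpired): {a.com,b.com,e.com} -> size=3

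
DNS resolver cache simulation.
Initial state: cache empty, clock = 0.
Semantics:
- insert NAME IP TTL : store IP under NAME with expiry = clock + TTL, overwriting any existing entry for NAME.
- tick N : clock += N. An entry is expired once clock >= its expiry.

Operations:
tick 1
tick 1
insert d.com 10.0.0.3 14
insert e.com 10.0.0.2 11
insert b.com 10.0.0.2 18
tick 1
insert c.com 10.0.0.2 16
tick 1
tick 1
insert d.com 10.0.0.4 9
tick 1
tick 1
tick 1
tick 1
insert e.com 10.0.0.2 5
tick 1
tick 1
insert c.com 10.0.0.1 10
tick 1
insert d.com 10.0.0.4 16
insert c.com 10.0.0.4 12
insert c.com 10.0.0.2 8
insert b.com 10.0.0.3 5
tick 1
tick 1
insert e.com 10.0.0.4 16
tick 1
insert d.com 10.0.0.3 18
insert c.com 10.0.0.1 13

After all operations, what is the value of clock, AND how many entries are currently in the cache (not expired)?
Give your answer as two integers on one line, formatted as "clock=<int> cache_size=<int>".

Op 1: tick 1 -> clock=1.
Op 2: tick 1 -> clock=2.
Op 3: insert d.com -> 10.0.0.3 (expiry=2+14=16). clock=2
Op 4: insert e.com -> 10.0.0.2 (expiry=2+11=13). clock=2
Op 5: insert b.com -> 10.0.0.2 (expiry=2+18=20). clock=2
Op 6: tick 1 -> clock=3.
Op 7: insert c.com -> 10.0.0.2 (expiry=3+16=19). clock=3
Op 8: tick 1 -> clock=4.
Op 9: tick 1 -> clock=5.
Op 10: insert d.com -> 10.0.0.4 (expiry=5+9=14). clock=5
Op 11: tick 1 -> clock=6.
Op 12: tick 1 -> clock=7.
Op 13: tick 1 -> clock=8.
Op 14: tick 1 -> clock=9.
Op 15: insert e.com -> 10.0.0.2 (expiry=9+5=14). clock=9
Op 16: tick 1 -> clock=10.
Op 17: tick 1 -> clock=11.
Op 18: insert c.com -> 10.0.0.1 (expiry=11+10=21). clock=11
Op 19: tick 1 -> clock=12.
Op 20: insert d.com -> 10.0.0.4 (expiry=12+16=28). clock=12
Op 21: insert c.com -> 10.0.0.4 (expiry=12+12=24). clock=12
Op 22: insert c.com -> 10.0.0.2 (expiry=12+8=20). clock=12
Op 23: insert b.com -> 10.0.0.3 (expiry=12+5=17). clock=12
Op 24: tick 1 -> clock=13.
Op 25: tick 1 -> clock=14. purged={e.com}
Op 26: insert e.com -> 10.0.0.4 (expiry=14+16=30). clock=14
Op 27: tick 1 -> clock=15.
Op 28: insert d.com -> 10.0.0.3 (expiry=15+18=33). clock=15
Op 29: insert c.com -> 10.0.0.1 (expiry=15+13=28). clock=15
Final clock = 15
Final cache (unexpired): {b.com,c.com,d.com,e.com} -> size=4

Answer: clock=15 cache_size=4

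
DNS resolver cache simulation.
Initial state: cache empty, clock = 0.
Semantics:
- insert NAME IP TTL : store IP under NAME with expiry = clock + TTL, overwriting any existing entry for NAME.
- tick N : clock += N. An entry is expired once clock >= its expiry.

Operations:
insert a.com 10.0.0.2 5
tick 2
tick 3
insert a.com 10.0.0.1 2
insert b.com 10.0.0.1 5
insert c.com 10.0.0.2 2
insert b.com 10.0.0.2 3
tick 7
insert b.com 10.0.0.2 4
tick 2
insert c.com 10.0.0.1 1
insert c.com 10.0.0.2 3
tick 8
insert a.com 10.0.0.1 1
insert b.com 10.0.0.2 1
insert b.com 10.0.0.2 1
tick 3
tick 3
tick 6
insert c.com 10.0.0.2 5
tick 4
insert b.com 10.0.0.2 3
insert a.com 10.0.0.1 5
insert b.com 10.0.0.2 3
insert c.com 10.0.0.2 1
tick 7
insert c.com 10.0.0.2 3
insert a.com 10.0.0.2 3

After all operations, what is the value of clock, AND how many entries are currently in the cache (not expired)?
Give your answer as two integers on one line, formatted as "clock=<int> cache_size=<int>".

Op 1: insert a.com -> 10.0.0.2 (expiry=0+5=5). clock=0
Op 2: tick 2 -> clock=2.
Op 3: tick 3 -> clock=5. purged={a.com}
Op 4: insert a.com -> 10.0.0.1 (expiry=5+2=7). clock=5
Op 5: insert b.com -> 10.0.0.1 (expiry=5+5=10). clock=5
Op 6: insert c.com -> 10.0.0.2 (expiry=5+2=7). clock=5
Op 7: insert b.com -> 10.0.0.2 (expiry=5+3=8). clock=5
Op 8: tick 7 -> clock=12. purged={a.com,b.com,c.com}
Op 9: insert b.com -> 10.0.0.2 (expiry=12+4=16). clock=12
Op 10: tick 2 -> clock=14.
Op 11: insert c.com -> 10.0.0.1 (expiry=14+1=15). clock=14
Op 12: insert c.com -> 10.0.0.2 (expiry=14+3=17). clock=14
Op 13: tick 8 -> clock=22. purged={b.com,c.com}
Op 14: insert a.com -> 10.0.0.1 (expiry=22+1=23). clock=22
Op 15: insert b.com -> 10.0.0.2 (expiry=22+1=23). clock=22
Op 16: insert b.com -> 10.0.0.2 (expiry=22+1=23). clock=22
Op 17: tick 3 -> clock=25. purged={a.com,b.com}
Op 18: tick 3 -> clock=28.
Op 19: tick 6 -> clock=34.
Op 20: insert c.com -> 10.0.0.2 (expiry=34+5=39). clock=34
Op 21: tick 4 -> clock=38.
Op 22: insert b.com -> 10.0.0.2 (expiry=38+3=41). clock=38
Op 23: insert a.com -> 10.0.0.1 (expiry=38+5=43). clock=38
Op 24: insert b.com -> 10.0.0.2 (expiry=38+3=41). clock=38
Op 25: insert c.com -> 10.0.0.2 (expiry=38+1=39). clock=38
Op 26: tick 7 -> clock=45. purged={a.com,b.com,c.com}
Op 27: insert c.com -> 10.0.0.2 (expiry=45+3=48). clock=45
Op 28: insert a.com -> 10.0.0.2 (expiry=45+3=48). clock=45
Final clock = 45
Final cache (unexpired): {a.com,c.com} -> size=2

Answer: clock=45 cache_size=2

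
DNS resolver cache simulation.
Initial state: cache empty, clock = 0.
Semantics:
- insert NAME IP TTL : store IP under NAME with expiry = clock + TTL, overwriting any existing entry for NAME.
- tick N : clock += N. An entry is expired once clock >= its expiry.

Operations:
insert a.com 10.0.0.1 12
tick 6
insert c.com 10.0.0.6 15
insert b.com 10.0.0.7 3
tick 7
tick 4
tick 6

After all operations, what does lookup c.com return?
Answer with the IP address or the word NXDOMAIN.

Answer: NXDOMAIN

Derivation:
Op 1: insert a.com -> 10.0.0.1 (expiry=0+12=12). clock=0
Op 2: tick 6 -> clock=6.
Op 3: insert c.com -> 10.0.0.6 (expiry=6+15=21). clock=6
Op 4: insert b.com -> 10.0.0.7 (expiry=6+3=9). clock=6
Op 5: tick 7 -> clock=13. purged={a.com,b.com}
Op 6: tick 4 -> clock=17.
Op 7: tick 6 -> clock=23. purged={c.com}
lookup c.com: not in cache (expired or never inserted)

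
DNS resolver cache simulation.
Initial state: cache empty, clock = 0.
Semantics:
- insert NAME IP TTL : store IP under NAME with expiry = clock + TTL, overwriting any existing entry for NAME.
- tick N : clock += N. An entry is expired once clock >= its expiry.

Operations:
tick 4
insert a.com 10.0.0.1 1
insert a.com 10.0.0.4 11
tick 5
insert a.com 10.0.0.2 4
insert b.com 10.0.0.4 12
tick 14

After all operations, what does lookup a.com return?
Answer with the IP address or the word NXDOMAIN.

Op 1: tick 4 -> clock=4.
Op 2: insert a.com -> 10.0.0.1 (expiry=4+1=5). clock=4
Op 3: insert a.com -> 10.0.0.4 (expiry=4+11=15). clock=4
Op 4: tick 5 -> clock=9.
Op 5: insert a.com -> 10.0.0.2 (expiry=9+4=13). clock=9
Op 6: insert b.com -> 10.0.0.4 (expiry=9+12=21). clock=9
Op 7: tick 14 -> clock=23. purged={a.com,b.com}
lookup a.com: not in cache (expired or never inserted)

Answer: NXDOMAIN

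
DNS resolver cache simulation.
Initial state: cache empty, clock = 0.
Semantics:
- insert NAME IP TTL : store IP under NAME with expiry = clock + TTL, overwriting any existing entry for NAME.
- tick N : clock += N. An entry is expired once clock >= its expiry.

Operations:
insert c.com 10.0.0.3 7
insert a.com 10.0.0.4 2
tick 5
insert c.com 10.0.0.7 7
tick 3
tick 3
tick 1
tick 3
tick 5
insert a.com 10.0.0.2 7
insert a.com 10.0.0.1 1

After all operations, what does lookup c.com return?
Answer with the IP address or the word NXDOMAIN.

Answer: NXDOMAIN

Derivation:
Op 1: insert c.com -> 10.0.0.3 (expiry=0+7=7). clock=0
Op 2: insert a.com -> 10.0.0.4 (expiry=0+2=2). clock=0
Op 3: tick 5 -> clock=5. purged={a.com}
Op 4: insert c.com -> 10.0.0.7 (expiry=5+7=12). clock=5
Op 5: tick 3 -> clock=8.
Op 6: tick 3 -> clock=11.
Op 7: tick 1 -> clock=12. purged={c.com}
Op 8: tick 3 -> clock=15.
Op 9: tick 5 -> clock=20.
Op 10: insert a.com -> 10.0.0.2 (expiry=20+7=27). clock=20
Op 11: insert a.com -> 10.0.0.1 (expiry=20+1=21). clock=20
lookup c.com: not in cache (expired or never inserted)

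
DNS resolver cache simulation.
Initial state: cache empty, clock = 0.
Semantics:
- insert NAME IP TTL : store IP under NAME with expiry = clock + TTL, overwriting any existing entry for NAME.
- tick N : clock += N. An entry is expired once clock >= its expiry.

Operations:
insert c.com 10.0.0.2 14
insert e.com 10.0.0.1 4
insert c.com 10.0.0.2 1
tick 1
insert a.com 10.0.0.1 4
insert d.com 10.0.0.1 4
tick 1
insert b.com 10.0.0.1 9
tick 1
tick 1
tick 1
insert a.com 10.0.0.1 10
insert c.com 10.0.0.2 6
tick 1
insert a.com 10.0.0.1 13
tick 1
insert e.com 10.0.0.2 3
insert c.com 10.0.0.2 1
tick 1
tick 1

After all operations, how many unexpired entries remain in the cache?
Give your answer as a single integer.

Op 1: insert c.com -> 10.0.0.2 (expiry=0+14=14). clock=0
Op 2: insert e.com -> 10.0.0.1 (expiry=0+4=4). clock=0
Op 3: insert c.com -> 10.0.0.2 (expiry=0+1=1). clock=0
Op 4: tick 1 -> clock=1. purged={c.com}
Op 5: insert a.com -> 10.0.0.1 (expiry=1+4=5). clock=1
Op 6: insert d.com -> 10.0.0.1 (expiry=1+4=5). clock=1
Op 7: tick 1 -> clock=2.
Op 8: insert b.com -> 10.0.0.1 (expiry=2+9=11). clock=2
Op 9: tick 1 -> clock=3.
Op 10: tick 1 -> clock=4. purged={e.com}
Op 11: tick 1 -> clock=5. purged={a.com,d.com}
Op 12: insert a.com -> 10.0.0.1 (expiry=5+10=15). clock=5
Op 13: insert c.com -> 10.0.0.2 (expiry=5+6=11). clock=5
Op 14: tick 1 -> clock=6.
Op 15: insert a.com -> 10.0.0.1 (expiry=6+13=19). clock=6
Op 16: tick 1 -> clock=7.
Op 17: insert e.com -> 10.0.0.2 (expiry=7+3=10). clock=7
Op 18: insert c.com -> 10.0.0.2 (expiry=7+1=8). clock=7
Op 19: tick 1 -> clock=8. purged={c.com}
Op 20: tick 1 -> clock=9.
Final cache (unexpired): {a.com,b.com,e.com} -> size=3

Answer: 3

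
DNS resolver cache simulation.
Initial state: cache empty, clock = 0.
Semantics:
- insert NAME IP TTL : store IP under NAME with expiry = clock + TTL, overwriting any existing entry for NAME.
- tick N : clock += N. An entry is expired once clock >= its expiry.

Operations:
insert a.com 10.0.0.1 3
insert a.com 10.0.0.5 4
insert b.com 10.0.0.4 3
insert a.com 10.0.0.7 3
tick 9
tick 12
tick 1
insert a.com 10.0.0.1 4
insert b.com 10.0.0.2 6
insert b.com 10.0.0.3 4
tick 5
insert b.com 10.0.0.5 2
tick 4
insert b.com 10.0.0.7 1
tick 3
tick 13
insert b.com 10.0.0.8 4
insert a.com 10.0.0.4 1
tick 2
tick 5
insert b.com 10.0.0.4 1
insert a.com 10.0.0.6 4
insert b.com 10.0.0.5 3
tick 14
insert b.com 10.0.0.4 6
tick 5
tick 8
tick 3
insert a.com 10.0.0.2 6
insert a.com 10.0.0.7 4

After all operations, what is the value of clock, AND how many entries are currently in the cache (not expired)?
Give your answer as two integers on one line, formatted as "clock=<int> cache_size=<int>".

Op 1: insert a.com -> 10.0.0.1 (expiry=0+3=3). clock=0
Op 2: insert a.com -> 10.0.0.5 (expiry=0+4=4). clock=0
Op 3: insert b.com -> 10.0.0.4 (expiry=0+3=3). clock=0
Op 4: insert a.com -> 10.0.0.7 (expiry=0+3=3). clock=0
Op 5: tick 9 -> clock=9. purged={a.com,b.com}
Op 6: tick 12 -> clock=21.
Op 7: tick 1 -> clock=22.
Op 8: insert a.com -> 10.0.0.1 (expiry=22+4=26). clock=22
Op 9: insert b.com -> 10.0.0.2 (expiry=22+6=28). clock=22
Op 10: insert b.com -> 10.0.0.3 (expiry=22+4=26). clock=22
Op 11: tick 5 -> clock=27. purged={a.com,b.com}
Op 12: insert b.com -> 10.0.0.5 (expiry=27+2=29). clock=27
Op 13: tick 4 -> clock=31. purged={b.com}
Op 14: insert b.com -> 10.0.0.7 (expiry=31+1=32). clock=31
Op 15: tick 3 -> clock=34. purged={b.com}
Op 16: tick 13 -> clock=47.
Op 17: insert b.com -> 10.0.0.8 (expiry=47+4=51). clock=47
Op 18: insert a.com -> 10.0.0.4 (expiry=47+1=48). clock=47
Op 19: tick 2 -> clock=49. purged={a.com}
Op 20: tick 5 -> clock=54. purged={b.com}
Op 21: insert b.com -> 10.0.0.4 (expiry=54+1=55). clock=54
Op 22: insert a.com -> 10.0.0.6 (expiry=54+4=58). clock=54
Op 23: insert b.com -> 10.0.0.5 (expiry=54+3=57). clock=54
Op 24: tick 14 -> clock=68. purged={a.com,b.com}
Op 25: insert b.com -> 10.0.0.4 (expiry=68+6=74). clock=68
Op 26: tick 5 -> clock=73.
Op 27: tick 8 -> clock=81. purged={b.com}
Op 28: tick 3 -> clock=84.
Op 29: insert a.com -> 10.0.0.2 (expiry=84+6=90). clock=84
Op 30: insert a.com -> 10.0.0.7 (expiry=84+4=88). clock=84
Final clock = 84
Final cache (unexpired): {a.com} -> size=1

Answer: clock=84 cache_size=1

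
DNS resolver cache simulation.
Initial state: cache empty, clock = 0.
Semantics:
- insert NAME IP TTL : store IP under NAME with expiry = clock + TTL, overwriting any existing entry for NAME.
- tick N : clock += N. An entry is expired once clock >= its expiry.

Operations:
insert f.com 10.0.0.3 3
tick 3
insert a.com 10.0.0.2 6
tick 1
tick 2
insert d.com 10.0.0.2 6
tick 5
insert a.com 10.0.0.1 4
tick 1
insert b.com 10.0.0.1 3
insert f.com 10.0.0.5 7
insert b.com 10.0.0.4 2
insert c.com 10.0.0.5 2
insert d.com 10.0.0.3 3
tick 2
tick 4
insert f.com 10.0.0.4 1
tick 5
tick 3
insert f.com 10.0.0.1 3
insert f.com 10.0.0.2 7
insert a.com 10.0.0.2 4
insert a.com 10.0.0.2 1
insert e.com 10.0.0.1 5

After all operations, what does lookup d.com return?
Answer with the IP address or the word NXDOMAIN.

Answer: NXDOMAIN

Derivation:
Op 1: insert f.com -> 10.0.0.3 (expiry=0+3=3). clock=0
Op 2: tick 3 -> clock=3. purged={f.com}
Op 3: insert a.com -> 10.0.0.2 (expiry=3+6=9). clock=3
Op 4: tick 1 -> clock=4.
Op 5: tick 2 -> clock=6.
Op 6: insert d.com -> 10.0.0.2 (expiry=6+6=12). clock=6
Op 7: tick 5 -> clock=11. purged={a.com}
Op 8: insert a.com -> 10.0.0.1 (expiry=11+4=15). clock=11
Op 9: tick 1 -> clock=12. purged={d.com}
Op 10: insert b.com -> 10.0.0.1 (expiry=12+3=15). clock=12
Op 11: insert f.com -> 10.0.0.5 (expiry=12+7=19). clock=12
Op 12: insert b.com -> 10.0.0.4 (expiry=12+2=14). clock=12
Op 13: insert c.com -> 10.0.0.5 (expiry=12+2=14). clock=12
Op 14: insert d.com -> 10.0.0.3 (expiry=12+3=15). clock=12
Op 15: tick 2 -> clock=14. purged={b.com,c.com}
Op 16: tick 4 -> clock=18. purged={a.com,d.com}
Op 17: insert f.com -> 10.0.0.4 (expiry=18+1=19). clock=18
Op 18: tick 5 -> clock=23. purged={f.com}
Op 19: tick 3 -> clock=26.
Op 20: insert f.com -> 10.0.0.1 (expiry=26+3=29). clock=26
Op 21: insert f.com -> 10.0.0.2 (expiry=26+7=33). clock=26
Op 22: insert a.com -> 10.0.0.2 (expiry=26+4=30). clock=26
Op 23: insert a.com -> 10.0.0.2 (expiry=26+1=27). clock=26
Op 24: insert e.com -> 10.0.0.1 (expiry=26+5=31). clock=26
lookup d.com: not in cache (expired or never inserted)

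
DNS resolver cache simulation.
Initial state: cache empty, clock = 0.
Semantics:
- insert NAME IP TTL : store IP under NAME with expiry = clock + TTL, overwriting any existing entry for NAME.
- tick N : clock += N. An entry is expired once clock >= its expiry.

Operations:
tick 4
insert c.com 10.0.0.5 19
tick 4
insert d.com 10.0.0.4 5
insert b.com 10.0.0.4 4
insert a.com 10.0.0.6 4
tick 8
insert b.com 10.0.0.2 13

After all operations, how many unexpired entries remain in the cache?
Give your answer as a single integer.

Op 1: tick 4 -> clock=4.
Op 2: insert c.com -> 10.0.0.5 (expiry=4+19=23). clock=4
Op 3: tick 4 -> clock=8.
Op 4: insert d.com -> 10.0.0.4 (expiry=8+5=13). clock=8
Op 5: insert b.com -> 10.0.0.4 (expiry=8+4=12). clock=8
Op 6: insert a.com -> 10.0.0.6 (expiry=8+4=12). clock=8
Op 7: tick 8 -> clock=16. purged={a.com,b.com,d.com}
Op 8: insert b.com -> 10.0.0.2 (expiry=16+13=29). clock=16
Final cache (unexpired): {b.com,c.com} -> size=2

Answer: 2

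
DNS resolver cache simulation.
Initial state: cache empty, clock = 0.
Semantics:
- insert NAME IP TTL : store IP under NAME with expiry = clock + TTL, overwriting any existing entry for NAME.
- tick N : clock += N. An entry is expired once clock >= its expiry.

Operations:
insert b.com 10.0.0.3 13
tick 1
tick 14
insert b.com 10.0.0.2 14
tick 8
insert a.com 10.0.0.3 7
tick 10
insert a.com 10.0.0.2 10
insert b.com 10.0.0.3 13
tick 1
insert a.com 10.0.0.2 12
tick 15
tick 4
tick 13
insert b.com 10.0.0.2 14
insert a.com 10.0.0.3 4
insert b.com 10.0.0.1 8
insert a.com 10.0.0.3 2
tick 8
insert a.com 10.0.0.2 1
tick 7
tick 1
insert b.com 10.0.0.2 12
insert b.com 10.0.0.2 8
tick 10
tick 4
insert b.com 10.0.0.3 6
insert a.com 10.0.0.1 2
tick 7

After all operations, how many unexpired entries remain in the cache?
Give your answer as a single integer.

Answer: 0

Derivation:
Op 1: insert b.com -> 10.0.0.3 (expiry=0+13=13). clock=0
Op 2: tick 1 -> clock=1.
Op 3: tick 14 -> clock=15. purged={b.com}
Op 4: insert b.com -> 10.0.0.2 (expiry=15+14=29). clock=15
Op 5: tick 8 -> clock=23.
Op 6: insert a.com -> 10.0.0.3 (expiry=23+7=30). clock=23
Op 7: tick 10 -> clock=33. purged={a.com,b.com}
Op 8: insert a.com -> 10.0.0.2 (expiry=33+10=43). clock=33
Op 9: insert b.com -> 10.0.0.3 (expiry=33+13=46). clock=33
Op 10: tick 1 -> clock=34.
Op 11: insert a.com -> 10.0.0.2 (expiry=34+12=46). clock=34
Op 12: tick 15 -> clock=49. purged={a.com,b.com}
Op 13: tick 4 -> clock=53.
Op 14: tick 13 -> clock=66.
Op 15: insert b.com -> 10.0.0.2 (expiry=66+14=80). clock=66
Op 16: insert a.com -> 10.0.0.3 (expiry=66+4=70). clock=66
Op 17: insert b.com -> 10.0.0.1 (expiry=66+8=74). clock=66
Op 18: insert a.com -> 10.0.0.3 (expiry=66+2=68). clock=66
Op 19: tick 8 -> clock=74. purged={a.com,b.com}
Op 20: insert a.com -> 10.0.0.2 (expiry=74+1=75). clock=74
Op 21: tick 7 -> clock=81. purged={a.com}
Op 22: tick 1 -> clock=82.
Op 23: insert b.com -> 10.0.0.2 (expiry=82+12=94). clock=82
Op 24: insert b.com -> 10.0.0.2 (expiry=82+8=90). clock=82
Op 25: tick 10 -> clock=92. purged={b.com}
Op 26: tick 4 -> clock=96.
Op 27: insert b.com -> 10.0.0.3 (expiry=96+6=102). clock=96
Op 28: insert a.com -> 10.0.0.1 (expiry=96+2=98). clock=96
Op 29: tick 7 -> clock=103. purged={a.com,b.com}
Final cache (unexpired): {} -> size=0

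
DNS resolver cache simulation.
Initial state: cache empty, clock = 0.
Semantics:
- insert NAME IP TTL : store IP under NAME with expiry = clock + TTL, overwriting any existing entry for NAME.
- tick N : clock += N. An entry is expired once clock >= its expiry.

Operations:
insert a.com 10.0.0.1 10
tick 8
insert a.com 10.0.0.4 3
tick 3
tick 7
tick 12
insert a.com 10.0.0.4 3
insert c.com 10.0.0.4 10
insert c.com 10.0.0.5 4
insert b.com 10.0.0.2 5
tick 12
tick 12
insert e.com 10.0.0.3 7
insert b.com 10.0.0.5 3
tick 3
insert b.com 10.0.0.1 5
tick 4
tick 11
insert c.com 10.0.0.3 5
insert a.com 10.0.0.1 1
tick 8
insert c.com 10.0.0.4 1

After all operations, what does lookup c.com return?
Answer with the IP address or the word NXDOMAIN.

Op 1: insert a.com -> 10.0.0.1 (expiry=0+10=10). clock=0
Op 2: tick 8 -> clock=8.
Op 3: insert a.com -> 10.0.0.4 (expiry=8+3=11). clock=8
Op 4: tick 3 -> clock=11. purged={a.com}
Op 5: tick 7 -> clock=18.
Op 6: tick 12 -> clock=30.
Op 7: insert a.com -> 10.0.0.4 (expiry=30+3=33). clock=30
Op 8: insert c.com -> 10.0.0.4 (expiry=30+10=40). clock=30
Op 9: insert c.com -> 10.0.0.5 (expiry=30+4=34). clock=30
Op 10: insert b.com -> 10.0.0.2 (expiry=30+5=35). clock=30
Op 11: tick 12 -> clock=42. purged={a.com,b.com,c.com}
Op 12: tick 12 -> clock=54.
Op 13: insert e.com -> 10.0.0.3 (expiry=54+7=61). clock=54
Op 14: insert b.com -> 10.0.0.5 (expiry=54+3=57). clock=54
Op 15: tick 3 -> clock=57. purged={b.com}
Op 16: insert b.com -> 10.0.0.1 (expiry=57+5=62). clock=57
Op 17: tick 4 -> clock=61. purged={e.com}
Op 18: tick 11 -> clock=72. purged={b.com}
Op 19: insert c.com -> 10.0.0.3 (expiry=72+5=77). clock=72
Op 20: insert a.com -> 10.0.0.1 (expiry=72+1=73). clock=72
Op 21: tick 8 -> clock=80. purged={a.com,c.com}
Op 22: insert c.com -> 10.0.0.4 (expiry=80+1=81). clock=80
lookup c.com: present, ip=10.0.0.4 expiry=81 > clock=80

Answer: 10.0.0.4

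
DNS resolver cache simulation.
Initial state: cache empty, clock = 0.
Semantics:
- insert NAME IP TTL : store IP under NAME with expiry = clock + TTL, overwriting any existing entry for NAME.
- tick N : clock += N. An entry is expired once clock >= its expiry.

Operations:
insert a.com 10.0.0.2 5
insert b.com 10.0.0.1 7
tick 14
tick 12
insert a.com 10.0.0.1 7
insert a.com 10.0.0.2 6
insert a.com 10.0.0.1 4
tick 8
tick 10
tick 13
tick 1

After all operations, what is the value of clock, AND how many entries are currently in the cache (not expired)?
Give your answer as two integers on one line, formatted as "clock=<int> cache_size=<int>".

Answer: clock=58 cache_size=0

Derivation:
Op 1: insert a.com -> 10.0.0.2 (expiry=0+5=5). clock=0
Op 2: insert b.com -> 10.0.0.1 (expiry=0+7=7). clock=0
Op 3: tick 14 -> clock=14. purged={a.com,b.com}
Op 4: tick 12 -> clock=26.
Op 5: insert a.com -> 10.0.0.1 (expiry=26+7=33). clock=26
Op 6: insert a.com -> 10.0.0.2 (expiry=26+6=32). clock=26
Op 7: insert a.com -> 10.0.0.1 (expiry=26+4=30). clock=26
Op 8: tick 8 -> clock=34. purged={a.com}
Op 9: tick 10 -> clock=44.
Op 10: tick 13 -> clock=57.
Op 11: tick 1 -> clock=58.
Final clock = 58
Final cache (unexpired): {} -> size=0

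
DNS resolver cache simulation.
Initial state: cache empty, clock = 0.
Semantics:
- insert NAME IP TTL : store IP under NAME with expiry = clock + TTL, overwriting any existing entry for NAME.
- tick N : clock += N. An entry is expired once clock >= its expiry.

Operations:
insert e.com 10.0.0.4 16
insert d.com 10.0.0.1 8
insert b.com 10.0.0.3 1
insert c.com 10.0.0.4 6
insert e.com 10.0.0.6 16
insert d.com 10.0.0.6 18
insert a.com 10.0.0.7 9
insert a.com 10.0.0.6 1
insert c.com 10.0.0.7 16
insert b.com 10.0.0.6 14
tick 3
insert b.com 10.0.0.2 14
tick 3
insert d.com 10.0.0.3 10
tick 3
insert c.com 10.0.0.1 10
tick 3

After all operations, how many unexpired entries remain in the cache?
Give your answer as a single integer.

Answer: 4

Derivation:
Op 1: insert e.com -> 10.0.0.4 (expiry=0+16=16). clock=0
Op 2: insert d.com -> 10.0.0.1 (expiry=0+8=8). clock=0
Op 3: insert b.com -> 10.0.0.3 (expiry=0+1=1). clock=0
Op 4: insert c.com -> 10.0.0.4 (expiry=0+6=6). clock=0
Op 5: insert e.com -> 10.0.0.6 (expiry=0+16=16). clock=0
Op 6: insert d.com -> 10.0.0.6 (expiry=0+18=18). clock=0
Op 7: insert a.com -> 10.0.0.7 (expiry=0+9=9). clock=0
Op 8: insert a.com -> 10.0.0.6 (expiry=0+1=1). clock=0
Op 9: insert c.com -> 10.0.0.7 (expiry=0+16=16). clock=0
Op 10: insert b.com -> 10.0.0.6 (expiry=0+14=14). clock=0
Op 11: tick 3 -> clock=3. purged={a.com}
Op 12: insert b.com -> 10.0.0.2 (expiry=3+14=17). clock=3
Op 13: tick 3 -> clock=6.
Op 14: insert d.com -> 10.0.0.3 (expiry=6+10=16). clock=6
Op 15: tick 3 -> clock=9.
Op 16: insert c.com -> 10.0.0.1 (expiry=9+10=19). clock=9
Op 17: tick 3 -> clock=12.
Final cache (unexpired): {b.com,c.com,d.com,e.com} -> size=4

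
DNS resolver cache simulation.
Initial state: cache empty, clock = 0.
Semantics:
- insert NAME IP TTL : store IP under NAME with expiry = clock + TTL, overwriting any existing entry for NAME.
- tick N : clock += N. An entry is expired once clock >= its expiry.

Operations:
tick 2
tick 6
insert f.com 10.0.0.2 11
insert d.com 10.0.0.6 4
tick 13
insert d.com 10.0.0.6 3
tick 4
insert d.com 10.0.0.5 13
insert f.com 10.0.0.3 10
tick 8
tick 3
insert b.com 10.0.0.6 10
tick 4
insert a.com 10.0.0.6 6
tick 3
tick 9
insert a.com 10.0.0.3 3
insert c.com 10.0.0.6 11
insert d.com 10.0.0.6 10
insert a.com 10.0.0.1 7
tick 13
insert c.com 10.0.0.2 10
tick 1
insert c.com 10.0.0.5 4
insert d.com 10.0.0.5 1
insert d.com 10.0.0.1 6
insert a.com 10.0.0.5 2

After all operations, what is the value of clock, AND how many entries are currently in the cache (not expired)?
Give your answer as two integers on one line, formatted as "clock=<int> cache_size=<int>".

Answer: clock=66 cache_size=3

Derivation:
Op 1: tick 2 -> clock=2.
Op 2: tick 6 -> clock=8.
Op 3: insert f.com -> 10.0.0.2 (expiry=8+11=19). clock=8
Op 4: insert d.com -> 10.0.0.6 (expiry=8+4=12). clock=8
Op 5: tick 13 -> clock=21. purged={d.com,f.com}
Op 6: insert d.com -> 10.0.0.6 (expiry=21+3=24). clock=21
Op 7: tick 4 -> clock=25. purged={d.com}
Op 8: insert d.com -> 10.0.0.5 (expiry=25+13=38). clock=25
Op 9: insert f.com -> 10.0.0.3 (expiry=25+10=35). clock=25
Op 10: tick 8 -> clock=33.
Op 11: tick 3 -> clock=36. purged={f.com}
Op 12: insert b.com -> 10.0.0.6 (expiry=36+10=46). clock=36
Op 13: tick 4 -> clock=40. purged={d.com}
Op 14: insert a.com -> 10.0.0.6 (expiry=40+6=46). clock=40
Op 15: tick 3 -> clock=43.
Op 16: tick 9 -> clock=52. purged={a.com,b.com}
Op 17: insert a.com -> 10.0.0.3 (expiry=52+3=55). clock=52
Op 18: insert c.com -> 10.0.0.6 (expiry=52+11=63). clock=52
Op 19: insert d.com -> 10.0.0.6 (expiry=52+10=62). clock=52
Op 20: insert a.com -> 10.0.0.1 (expiry=52+7=59). clock=52
Op 21: tick 13 -> clock=65. purged={a.com,c.com,d.com}
Op 22: insert c.com -> 10.0.0.2 (expiry=65+10=75). clock=65
Op 23: tick 1 -> clock=66.
Op 24: insert c.com -> 10.0.0.5 (expiry=66+4=70). clock=66
Op 25: insert d.com -> 10.0.0.5 (expiry=66+1=67). clock=66
Op 26: insert d.com -> 10.0.0.1 (expiry=66+6=72). clock=66
Op 27: insert a.com -> 10.0.0.5 (expiry=66+2=68). clock=66
Final clock = 66
Final cache (unexpired): {a.com,c.com,d.com} -> size=3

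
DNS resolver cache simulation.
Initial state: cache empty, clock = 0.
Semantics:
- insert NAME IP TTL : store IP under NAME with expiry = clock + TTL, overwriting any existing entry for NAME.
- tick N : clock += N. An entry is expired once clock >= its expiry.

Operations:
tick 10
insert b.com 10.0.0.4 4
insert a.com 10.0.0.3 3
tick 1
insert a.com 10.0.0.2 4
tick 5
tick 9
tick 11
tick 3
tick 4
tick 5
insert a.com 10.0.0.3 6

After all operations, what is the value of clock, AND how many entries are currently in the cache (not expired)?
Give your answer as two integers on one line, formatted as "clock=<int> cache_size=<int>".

Answer: clock=48 cache_size=1

Derivation:
Op 1: tick 10 -> clock=10.
Op 2: insert b.com -> 10.0.0.4 (expiry=10+4=14). clock=10
Op 3: insert a.com -> 10.0.0.3 (expiry=10+3=13). clock=10
Op 4: tick 1 -> clock=11.
Op 5: insert a.com -> 10.0.0.2 (expiry=11+4=15). clock=11
Op 6: tick 5 -> clock=16. purged={a.com,b.com}
Op 7: tick 9 -> clock=25.
Op 8: tick 11 -> clock=36.
Op 9: tick 3 -> clock=39.
Op 10: tick 4 -> clock=43.
Op 11: tick 5 -> clock=48.
Op 12: insert a.com -> 10.0.0.3 (expiry=48+6=54). clock=48
Final clock = 48
Final cache (unexpired): {a.com} -> size=1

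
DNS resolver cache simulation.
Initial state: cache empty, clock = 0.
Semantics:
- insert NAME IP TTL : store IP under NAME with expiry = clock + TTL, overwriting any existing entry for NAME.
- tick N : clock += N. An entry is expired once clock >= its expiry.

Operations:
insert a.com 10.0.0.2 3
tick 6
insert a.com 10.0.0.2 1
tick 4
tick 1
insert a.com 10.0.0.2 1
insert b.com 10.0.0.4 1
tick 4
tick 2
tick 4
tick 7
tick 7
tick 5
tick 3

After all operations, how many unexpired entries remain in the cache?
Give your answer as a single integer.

Answer: 0

Derivation:
Op 1: insert a.com -> 10.0.0.2 (expiry=0+3=3). clock=0
Op 2: tick 6 -> clock=6. purged={a.com}
Op 3: insert a.com -> 10.0.0.2 (expiry=6+1=7). clock=6
Op 4: tick 4 -> clock=10. purged={a.com}
Op 5: tick 1 -> clock=11.
Op 6: insert a.com -> 10.0.0.2 (expiry=11+1=12). clock=11
Op 7: insert b.com -> 10.0.0.4 (expiry=11+1=12). clock=11
Op 8: tick 4 -> clock=15. purged={a.com,b.com}
Op 9: tick 2 -> clock=17.
Op 10: tick 4 -> clock=21.
Op 11: tick 7 -> clock=28.
Op 12: tick 7 -> clock=35.
Op 13: tick 5 -> clock=40.
Op 14: tick 3 -> clock=43.
Final cache (unexpired): {} -> size=0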